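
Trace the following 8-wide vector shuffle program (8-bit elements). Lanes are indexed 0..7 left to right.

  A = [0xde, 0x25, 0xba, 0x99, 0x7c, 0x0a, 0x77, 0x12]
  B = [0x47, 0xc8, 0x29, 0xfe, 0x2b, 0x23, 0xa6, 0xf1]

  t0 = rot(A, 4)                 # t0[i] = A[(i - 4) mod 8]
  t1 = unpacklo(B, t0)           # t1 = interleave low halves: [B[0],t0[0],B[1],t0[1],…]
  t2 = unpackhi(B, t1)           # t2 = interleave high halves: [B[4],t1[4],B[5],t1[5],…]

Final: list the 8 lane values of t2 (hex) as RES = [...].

  t0: 7c 0a 77 12 de 25 ba 99
  t1: 47 7c c8 0a 29 77 fe 12
  t2: 2b 29 23 77 a6 fe f1 12

RES = [ 0x2b  0x29  0x23  0x77  0xa6  0xfe  0xf1  0x12 ]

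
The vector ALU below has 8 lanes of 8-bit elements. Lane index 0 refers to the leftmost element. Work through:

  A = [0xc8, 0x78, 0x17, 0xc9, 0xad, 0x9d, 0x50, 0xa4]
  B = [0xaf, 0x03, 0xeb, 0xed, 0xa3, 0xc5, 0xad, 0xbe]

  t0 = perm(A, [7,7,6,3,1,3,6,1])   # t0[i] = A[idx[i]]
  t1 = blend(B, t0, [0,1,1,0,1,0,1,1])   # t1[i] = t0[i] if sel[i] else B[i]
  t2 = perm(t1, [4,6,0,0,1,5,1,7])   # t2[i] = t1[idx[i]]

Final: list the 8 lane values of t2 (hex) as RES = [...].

RES = [ 0x78  0x50  0xaf  0xaf  0xa4  0xc5  0xa4  0x78 ]

  t0: a4 a4 50 c9 78 c9 50 78
  t1: af a4 50 ed 78 c5 50 78
  t2: 78 50 af af a4 c5 a4 78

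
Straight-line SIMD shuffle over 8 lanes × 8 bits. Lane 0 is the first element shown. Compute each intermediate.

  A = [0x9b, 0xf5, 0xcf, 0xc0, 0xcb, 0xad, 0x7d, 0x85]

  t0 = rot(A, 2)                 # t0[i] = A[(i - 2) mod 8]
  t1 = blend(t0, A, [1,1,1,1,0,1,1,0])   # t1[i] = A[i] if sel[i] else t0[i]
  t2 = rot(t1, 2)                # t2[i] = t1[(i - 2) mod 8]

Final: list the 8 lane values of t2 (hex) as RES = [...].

RES = [0x7d, 0xad, 0x9b, 0xf5, 0xcf, 0xc0, 0xcf, 0xad]

  t0: 7d 85 9b f5 cf c0 cb ad
  t1: 9b f5 cf c0 cf ad 7d ad
  t2: 7d ad 9b f5 cf c0 cf ad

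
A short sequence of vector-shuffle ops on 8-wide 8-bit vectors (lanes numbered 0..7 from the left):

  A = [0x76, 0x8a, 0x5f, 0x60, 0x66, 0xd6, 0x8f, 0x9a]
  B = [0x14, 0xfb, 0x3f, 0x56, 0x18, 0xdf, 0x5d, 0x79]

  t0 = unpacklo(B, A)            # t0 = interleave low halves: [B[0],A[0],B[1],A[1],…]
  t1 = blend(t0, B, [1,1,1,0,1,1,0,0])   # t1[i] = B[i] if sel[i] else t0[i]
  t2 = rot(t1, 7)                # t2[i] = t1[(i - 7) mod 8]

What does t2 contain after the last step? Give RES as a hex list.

RES = [0xfb, 0x3f, 0x8a, 0x18, 0xdf, 0x56, 0x60, 0x14]

t0 = [0x14, 0x76, 0xfb, 0x8a, 0x3f, 0x5f, 0x56, 0x60]
t1 = [0x14, 0xfb, 0x3f, 0x8a, 0x18, 0xdf, 0x56, 0x60]
t2 = [0xfb, 0x3f, 0x8a, 0x18, 0xdf, 0x56, 0x60, 0x14]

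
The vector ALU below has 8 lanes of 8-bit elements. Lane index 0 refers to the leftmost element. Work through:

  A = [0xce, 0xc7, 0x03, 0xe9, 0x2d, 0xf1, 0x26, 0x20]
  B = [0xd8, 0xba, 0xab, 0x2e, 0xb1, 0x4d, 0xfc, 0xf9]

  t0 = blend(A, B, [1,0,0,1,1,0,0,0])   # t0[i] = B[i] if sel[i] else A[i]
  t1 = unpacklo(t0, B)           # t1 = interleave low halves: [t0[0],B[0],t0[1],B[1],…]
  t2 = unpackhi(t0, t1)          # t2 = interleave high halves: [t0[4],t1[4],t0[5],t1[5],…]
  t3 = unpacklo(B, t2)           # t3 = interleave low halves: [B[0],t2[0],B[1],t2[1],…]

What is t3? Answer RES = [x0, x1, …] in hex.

  t0: d8 c7 03 2e b1 f1 26 20
  t1: d8 d8 c7 ba 03 ab 2e 2e
  t2: b1 03 f1 ab 26 2e 20 2e
  t3: d8 b1 ba 03 ab f1 2e ab

RES = [ 0xd8  0xb1  0xba  0x03  0xab  0xf1  0x2e  0xab ]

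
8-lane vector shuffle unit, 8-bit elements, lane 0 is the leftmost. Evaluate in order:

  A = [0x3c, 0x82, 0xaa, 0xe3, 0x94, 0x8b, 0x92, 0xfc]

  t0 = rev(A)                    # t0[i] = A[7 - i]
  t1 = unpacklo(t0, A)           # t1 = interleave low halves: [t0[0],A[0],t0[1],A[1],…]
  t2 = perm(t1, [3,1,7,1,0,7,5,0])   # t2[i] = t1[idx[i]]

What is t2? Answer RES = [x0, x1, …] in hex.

t0 = [0xfc, 0x92, 0x8b, 0x94, 0xe3, 0xaa, 0x82, 0x3c]
t1 = [0xfc, 0x3c, 0x92, 0x82, 0x8b, 0xaa, 0x94, 0xe3]
t2 = [0x82, 0x3c, 0xe3, 0x3c, 0xfc, 0xe3, 0xaa, 0xfc]

RES = [0x82, 0x3c, 0xe3, 0x3c, 0xfc, 0xe3, 0xaa, 0xfc]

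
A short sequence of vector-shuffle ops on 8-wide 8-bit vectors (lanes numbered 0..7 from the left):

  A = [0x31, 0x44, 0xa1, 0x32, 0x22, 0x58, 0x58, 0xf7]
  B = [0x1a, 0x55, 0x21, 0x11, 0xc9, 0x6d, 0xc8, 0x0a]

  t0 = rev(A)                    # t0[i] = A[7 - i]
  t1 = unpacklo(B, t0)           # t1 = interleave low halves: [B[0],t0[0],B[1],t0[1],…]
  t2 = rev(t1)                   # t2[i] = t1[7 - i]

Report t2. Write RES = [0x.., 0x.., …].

t0 = [0xf7, 0x58, 0x58, 0x22, 0x32, 0xa1, 0x44, 0x31]
t1 = [0x1a, 0xf7, 0x55, 0x58, 0x21, 0x58, 0x11, 0x22]
t2 = [0x22, 0x11, 0x58, 0x21, 0x58, 0x55, 0xf7, 0x1a]

RES = [0x22, 0x11, 0x58, 0x21, 0x58, 0x55, 0xf7, 0x1a]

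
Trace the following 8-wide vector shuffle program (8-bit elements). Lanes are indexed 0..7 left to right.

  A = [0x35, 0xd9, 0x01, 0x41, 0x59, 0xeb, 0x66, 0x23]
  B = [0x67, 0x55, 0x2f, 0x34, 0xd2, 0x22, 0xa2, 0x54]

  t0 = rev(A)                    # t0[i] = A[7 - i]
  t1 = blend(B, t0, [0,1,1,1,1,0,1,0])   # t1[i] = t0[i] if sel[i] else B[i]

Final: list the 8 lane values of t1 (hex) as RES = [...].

  t0: 23 66 eb 59 41 01 d9 35
  t1: 67 66 eb 59 41 22 d9 54

RES = [0x67, 0x66, 0xeb, 0x59, 0x41, 0x22, 0xd9, 0x54]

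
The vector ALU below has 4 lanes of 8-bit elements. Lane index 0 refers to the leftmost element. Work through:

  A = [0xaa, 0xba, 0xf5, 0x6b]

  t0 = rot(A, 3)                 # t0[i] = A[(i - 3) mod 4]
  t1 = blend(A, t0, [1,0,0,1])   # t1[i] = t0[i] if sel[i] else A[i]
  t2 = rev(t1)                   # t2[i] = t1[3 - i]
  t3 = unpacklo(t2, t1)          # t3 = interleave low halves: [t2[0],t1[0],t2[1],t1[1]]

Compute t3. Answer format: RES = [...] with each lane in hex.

RES = [0xaa, 0xba, 0xf5, 0xba]

→ t0 |ba|f5|6b|aa|
→ t1 |ba|ba|f5|aa|
→ t2 |aa|f5|ba|ba|
→ t3 |aa|ba|f5|ba|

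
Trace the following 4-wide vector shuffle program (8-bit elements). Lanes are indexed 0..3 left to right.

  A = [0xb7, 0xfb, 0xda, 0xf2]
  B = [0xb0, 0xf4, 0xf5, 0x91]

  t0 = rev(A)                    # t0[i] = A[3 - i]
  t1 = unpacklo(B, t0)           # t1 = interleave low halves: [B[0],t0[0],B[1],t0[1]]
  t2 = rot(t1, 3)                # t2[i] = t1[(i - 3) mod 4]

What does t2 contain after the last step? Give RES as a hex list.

t0 = [0xf2, 0xda, 0xfb, 0xb7]
t1 = [0xb0, 0xf2, 0xf4, 0xda]
t2 = [0xf2, 0xf4, 0xda, 0xb0]

RES = [0xf2, 0xf4, 0xda, 0xb0]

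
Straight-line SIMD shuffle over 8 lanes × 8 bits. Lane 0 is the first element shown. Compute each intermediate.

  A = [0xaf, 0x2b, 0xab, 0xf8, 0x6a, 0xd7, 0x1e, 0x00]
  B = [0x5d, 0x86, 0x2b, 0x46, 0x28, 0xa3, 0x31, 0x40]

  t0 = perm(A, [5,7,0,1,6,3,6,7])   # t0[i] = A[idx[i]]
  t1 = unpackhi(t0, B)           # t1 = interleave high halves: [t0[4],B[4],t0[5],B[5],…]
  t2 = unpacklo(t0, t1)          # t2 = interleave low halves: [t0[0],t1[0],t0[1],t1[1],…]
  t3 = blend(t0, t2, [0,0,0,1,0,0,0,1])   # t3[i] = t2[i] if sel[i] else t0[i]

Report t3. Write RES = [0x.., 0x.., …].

RES = [ 0xd7  0x00  0xaf  0x28  0x1e  0xf8  0x1e  0xa3 ]

→ t0 |d7|00|af|2b|1e|f8|1e|00|
→ t1 |1e|28|f8|a3|1e|31|00|40|
→ t2 |d7|1e|00|28|af|f8|2b|a3|
→ t3 |d7|00|af|28|1e|f8|1e|a3|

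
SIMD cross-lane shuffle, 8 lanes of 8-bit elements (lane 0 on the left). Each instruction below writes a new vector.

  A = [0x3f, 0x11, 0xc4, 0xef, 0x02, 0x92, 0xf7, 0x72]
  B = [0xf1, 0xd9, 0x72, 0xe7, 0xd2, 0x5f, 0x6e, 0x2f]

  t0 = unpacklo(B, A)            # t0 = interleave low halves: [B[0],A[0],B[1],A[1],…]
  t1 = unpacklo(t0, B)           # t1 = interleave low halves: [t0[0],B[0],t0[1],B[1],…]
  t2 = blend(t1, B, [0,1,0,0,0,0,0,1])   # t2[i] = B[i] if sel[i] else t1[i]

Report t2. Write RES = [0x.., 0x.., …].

RES = [ 0xf1  0xd9  0x3f  0xd9  0xd9  0x72  0x11  0x2f ]

  t0: f1 3f d9 11 72 c4 e7 ef
  t1: f1 f1 3f d9 d9 72 11 e7
  t2: f1 d9 3f d9 d9 72 11 2f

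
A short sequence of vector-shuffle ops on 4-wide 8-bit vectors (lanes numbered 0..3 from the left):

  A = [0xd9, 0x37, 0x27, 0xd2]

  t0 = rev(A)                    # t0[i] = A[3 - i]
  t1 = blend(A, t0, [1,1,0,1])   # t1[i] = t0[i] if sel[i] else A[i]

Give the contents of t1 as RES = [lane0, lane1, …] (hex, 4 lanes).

→ t0 |d2|27|37|d9|
→ t1 |d2|27|27|d9|

RES = [0xd2, 0x27, 0x27, 0xd9]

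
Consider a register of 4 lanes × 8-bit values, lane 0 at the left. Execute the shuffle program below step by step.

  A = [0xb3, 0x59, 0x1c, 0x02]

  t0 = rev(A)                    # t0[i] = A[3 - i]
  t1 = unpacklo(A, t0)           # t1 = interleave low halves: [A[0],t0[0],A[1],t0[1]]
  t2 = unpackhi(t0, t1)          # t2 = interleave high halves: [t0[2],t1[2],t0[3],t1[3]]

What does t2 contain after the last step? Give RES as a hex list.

RES = [0x59, 0x59, 0xb3, 0x1c]

→ t0 |02|1c|59|b3|
→ t1 |b3|02|59|1c|
→ t2 |59|59|b3|1c|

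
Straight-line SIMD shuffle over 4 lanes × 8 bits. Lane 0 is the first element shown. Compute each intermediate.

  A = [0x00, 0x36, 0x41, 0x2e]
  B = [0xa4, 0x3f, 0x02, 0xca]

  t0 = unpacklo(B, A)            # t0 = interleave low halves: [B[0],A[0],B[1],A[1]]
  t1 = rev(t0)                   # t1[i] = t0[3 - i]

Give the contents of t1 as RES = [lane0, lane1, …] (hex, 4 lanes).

RES = [0x36, 0x3f, 0x00, 0xa4]

  t0: a4 00 3f 36
  t1: 36 3f 00 a4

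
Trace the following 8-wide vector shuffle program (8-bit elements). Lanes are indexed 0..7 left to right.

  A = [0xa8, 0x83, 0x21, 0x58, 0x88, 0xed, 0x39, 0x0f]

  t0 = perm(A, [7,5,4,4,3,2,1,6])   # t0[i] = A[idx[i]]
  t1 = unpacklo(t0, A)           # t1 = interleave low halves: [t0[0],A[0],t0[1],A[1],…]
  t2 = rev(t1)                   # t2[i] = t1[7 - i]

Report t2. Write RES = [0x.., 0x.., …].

RES = [0x58, 0x88, 0x21, 0x88, 0x83, 0xed, 0xa8, 0x0f]

  t0: 0f ed 88 88 58 21 83 39
  t1: 0f a8 ed 83 88 21 88 58
  t2: 58 88 21 88 83 ed a8 0f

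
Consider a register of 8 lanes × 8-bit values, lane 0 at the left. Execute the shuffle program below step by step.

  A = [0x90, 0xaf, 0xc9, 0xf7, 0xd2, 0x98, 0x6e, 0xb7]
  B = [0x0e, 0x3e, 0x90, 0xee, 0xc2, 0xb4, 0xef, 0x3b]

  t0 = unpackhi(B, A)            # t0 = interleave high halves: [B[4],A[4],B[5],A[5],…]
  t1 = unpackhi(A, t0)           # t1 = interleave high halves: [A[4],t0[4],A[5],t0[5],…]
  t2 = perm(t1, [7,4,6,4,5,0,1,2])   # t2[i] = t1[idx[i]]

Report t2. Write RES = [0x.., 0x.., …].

RES = [0xb7, 0x6e, 0xb7, 0x6e, 0x3b, 0xd2, 0xef, 0x98]

t0 = [0xc2, 0xd2, 0xb4, 0x98, 0xef, 0x6e, 0x3b, 0xb7]
t1 = [0xd2, 0xef, 0x98, 0x6e, 0x6e, 0x3b, 0xb7, 0xb7]
t2 = [0xb7, 0x6e, 0xb7, 0x6e, 0x3b, 0xd2, 0xef, 0x98]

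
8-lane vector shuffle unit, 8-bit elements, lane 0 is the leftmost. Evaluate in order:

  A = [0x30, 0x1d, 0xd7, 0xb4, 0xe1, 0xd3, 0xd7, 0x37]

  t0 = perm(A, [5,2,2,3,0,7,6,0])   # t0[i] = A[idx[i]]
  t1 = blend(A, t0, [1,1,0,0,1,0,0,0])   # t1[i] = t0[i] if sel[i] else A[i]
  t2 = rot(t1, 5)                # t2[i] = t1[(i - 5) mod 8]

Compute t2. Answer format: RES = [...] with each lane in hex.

→ t0 |d3|d7|d7|b4|30|37|d7|30|
→ t1 |d3|d7|d7|b4|30|d3|d7|37|
→ t2 |b4|30|d3|d7|37|d3|d7|d7|

RES = [0xb4, 0x30, 0xd3, 0xd7, 0x37, 0xd3, 0xd7, 0xd7]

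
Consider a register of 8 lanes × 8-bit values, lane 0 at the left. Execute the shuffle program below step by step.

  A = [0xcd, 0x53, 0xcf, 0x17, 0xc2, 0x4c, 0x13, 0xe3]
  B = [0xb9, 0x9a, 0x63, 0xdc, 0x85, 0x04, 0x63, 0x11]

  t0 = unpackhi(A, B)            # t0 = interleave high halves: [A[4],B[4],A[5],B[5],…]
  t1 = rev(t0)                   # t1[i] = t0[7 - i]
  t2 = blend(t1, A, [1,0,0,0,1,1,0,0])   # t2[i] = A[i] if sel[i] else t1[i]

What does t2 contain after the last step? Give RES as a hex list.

t0 = [0xc2, 0x85, 0x4c, 0x04, 0x13, 0x63, 0xe3, 0x11]
t1 = [0x11, 0xe3, 0x63, 0x13, 0x04, 0x4c, 0x85, 0xc2]
t2 = [0xcd, 0xe3, 0x63, 0x13, 0xc2, 0x4c, 0x85, 0xc2]

RES = [ 0xcd  0xe3  0x63  0x13  0xc2  0x4c  0x85  0xc2 ]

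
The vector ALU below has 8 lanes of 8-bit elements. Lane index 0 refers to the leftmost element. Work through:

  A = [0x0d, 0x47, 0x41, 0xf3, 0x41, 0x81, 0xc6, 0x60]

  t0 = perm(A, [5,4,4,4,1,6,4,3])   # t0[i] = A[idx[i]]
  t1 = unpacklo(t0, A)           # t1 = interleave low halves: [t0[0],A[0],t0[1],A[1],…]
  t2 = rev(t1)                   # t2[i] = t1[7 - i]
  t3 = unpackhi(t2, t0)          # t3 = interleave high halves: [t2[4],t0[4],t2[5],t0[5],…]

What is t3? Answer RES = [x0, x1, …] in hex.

RES = [0x47, 0x47, 0x41, 0xc6, 0x0d, 0x41, 0x81, 0xf3]

t0 = [0x81, 0x41, 0x41, 0x41, 0x47, 0xc6, 0x41, 0xf3]
t1 = [0x81, 0x0d, 0x41, 0x47, 0x41, 0x41, 0x41, 0xf3]
t2 = [0xf3, 0x41, 0x41, 0x41, 0x47, 0x41, 0x0d, 0x81]
t3 = [0x47, 0x47, 0x41, 0xc6, 0x0d, 0x41, 0x81, 0xf3]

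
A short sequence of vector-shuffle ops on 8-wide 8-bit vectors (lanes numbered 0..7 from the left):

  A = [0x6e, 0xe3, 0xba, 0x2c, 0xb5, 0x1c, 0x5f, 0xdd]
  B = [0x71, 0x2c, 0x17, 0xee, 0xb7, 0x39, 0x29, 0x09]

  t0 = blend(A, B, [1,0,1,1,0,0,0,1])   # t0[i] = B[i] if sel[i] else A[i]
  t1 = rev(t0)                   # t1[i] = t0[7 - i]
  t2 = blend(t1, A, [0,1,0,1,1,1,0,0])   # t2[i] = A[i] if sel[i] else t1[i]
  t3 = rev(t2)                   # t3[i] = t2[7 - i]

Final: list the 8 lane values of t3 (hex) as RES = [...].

RES = [0x71, 0xe3, 0x1c, 0xb5, 0x2c, 0x1c, 0xe3, 0x09]

→ t0 |71|e3|17|ee|b5|1c|5f|09|
→ t1 |09|5f|1c|b5|ee|17|e3|71|
→ t2 |09|e3|1c|2c|b5|1c|e3|71|
→ t3 |71|e3|1c|b5|2c|1c|e3|09|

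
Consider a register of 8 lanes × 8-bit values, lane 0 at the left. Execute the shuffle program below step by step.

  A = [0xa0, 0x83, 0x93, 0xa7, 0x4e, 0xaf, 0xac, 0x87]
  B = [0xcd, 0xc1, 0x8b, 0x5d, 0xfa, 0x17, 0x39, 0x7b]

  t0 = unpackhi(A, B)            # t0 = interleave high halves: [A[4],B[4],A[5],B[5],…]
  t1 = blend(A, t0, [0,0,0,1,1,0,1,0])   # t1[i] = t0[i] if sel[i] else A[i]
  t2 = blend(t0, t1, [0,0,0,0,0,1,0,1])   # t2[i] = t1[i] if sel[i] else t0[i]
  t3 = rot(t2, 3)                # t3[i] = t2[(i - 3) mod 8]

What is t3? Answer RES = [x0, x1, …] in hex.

RES = [ 0xaf  0x87  0x87  0x4e  0xfa  0xaf  0x17  0xac ]

  t0: 4e fa af 17 ac 39 87 7b
  t1: a0 83 93 17 ac af 87 87
  t2: 4e fa af 17 ac af 87 87
  t3: af 87 87 4e fa af 17 ac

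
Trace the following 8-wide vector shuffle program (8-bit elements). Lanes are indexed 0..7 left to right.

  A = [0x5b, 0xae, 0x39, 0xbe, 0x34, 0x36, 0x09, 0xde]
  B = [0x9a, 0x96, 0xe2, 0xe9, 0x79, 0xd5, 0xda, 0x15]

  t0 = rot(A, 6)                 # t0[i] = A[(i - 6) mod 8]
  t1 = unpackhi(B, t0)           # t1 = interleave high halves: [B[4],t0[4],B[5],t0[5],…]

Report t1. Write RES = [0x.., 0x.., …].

  t0: 39 be 34 36 09 de 5b ae
  t1: 79 09 d5 de da 5b 15 ae

RES = [0x79, 0x09, 0xd5, 0xde, 0xda, 0x5b, 0x15, 0xae]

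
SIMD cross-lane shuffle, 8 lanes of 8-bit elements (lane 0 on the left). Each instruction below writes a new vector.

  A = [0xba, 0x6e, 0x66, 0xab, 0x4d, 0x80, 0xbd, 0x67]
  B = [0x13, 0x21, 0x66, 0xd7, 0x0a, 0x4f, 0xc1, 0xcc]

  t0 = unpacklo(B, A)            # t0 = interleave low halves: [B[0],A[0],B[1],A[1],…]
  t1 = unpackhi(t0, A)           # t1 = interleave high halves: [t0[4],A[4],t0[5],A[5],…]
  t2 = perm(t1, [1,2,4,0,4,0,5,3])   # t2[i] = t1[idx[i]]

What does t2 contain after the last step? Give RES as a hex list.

→ t0 |13|ba|21|6e|66|66|d7|ab|
→ t1 |66|4d|66|80|d7|bd|ab|67|
→ t2 |4d|66|d7|66|d7|66|bd|80|

RES = [0x4d, 0x66, 0xd7, 0x66, 0xd7, 0x66, 0xbd, 0x80]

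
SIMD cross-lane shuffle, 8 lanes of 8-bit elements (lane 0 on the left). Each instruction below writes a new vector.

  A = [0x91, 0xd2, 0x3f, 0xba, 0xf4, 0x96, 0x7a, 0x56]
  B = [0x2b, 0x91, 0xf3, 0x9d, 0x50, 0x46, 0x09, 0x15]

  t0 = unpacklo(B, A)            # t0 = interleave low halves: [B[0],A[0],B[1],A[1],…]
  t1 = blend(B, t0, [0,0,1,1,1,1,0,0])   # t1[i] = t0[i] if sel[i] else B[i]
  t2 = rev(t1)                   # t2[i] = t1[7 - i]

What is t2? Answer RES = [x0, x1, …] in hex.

RES = [0x15, 0x09, 0x3f, 0xf3, 0xd2, 0x91, 0x91, 0x2b]

→ t0 |2b|91|91|d2|f3|3f|9d|ba|
→ t1 |2b|91|91|d2|f3|3f|09|15|
→ t2 |15|09|3f|f3|d2|91|91|2b|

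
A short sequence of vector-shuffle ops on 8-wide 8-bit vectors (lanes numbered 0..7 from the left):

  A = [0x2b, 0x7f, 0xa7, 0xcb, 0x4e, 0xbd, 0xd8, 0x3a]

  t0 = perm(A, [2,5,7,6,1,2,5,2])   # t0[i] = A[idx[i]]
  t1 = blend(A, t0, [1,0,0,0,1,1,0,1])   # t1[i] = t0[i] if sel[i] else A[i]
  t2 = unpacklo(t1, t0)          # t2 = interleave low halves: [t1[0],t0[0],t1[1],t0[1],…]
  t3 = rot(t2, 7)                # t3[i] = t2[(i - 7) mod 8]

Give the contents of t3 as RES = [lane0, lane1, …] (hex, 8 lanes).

RES = [ 0xa7  0x7f  0xbd  0xa7  0x3a  0xcb  0xd8  0xa7 ]

→ t0 |a7|bd|3a|d8|7f|a7|bd|a7|
→ t1 |a7|7f|a7|cb|7f|a7|d8|a7|
→ t2 |a7|a7|7f|bd|a7|3a|cb|d8|
→ t3 |a7|7f|bd|a7|3a|cb|d8|a7|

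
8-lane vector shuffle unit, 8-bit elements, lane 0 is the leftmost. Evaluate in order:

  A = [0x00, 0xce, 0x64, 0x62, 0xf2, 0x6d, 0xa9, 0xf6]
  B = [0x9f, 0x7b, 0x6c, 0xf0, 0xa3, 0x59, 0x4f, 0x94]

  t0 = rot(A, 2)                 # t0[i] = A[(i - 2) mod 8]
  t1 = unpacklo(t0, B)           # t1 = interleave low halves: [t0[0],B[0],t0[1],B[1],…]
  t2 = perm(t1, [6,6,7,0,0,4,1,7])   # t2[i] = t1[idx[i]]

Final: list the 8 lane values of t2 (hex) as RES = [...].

→ t0 |a9|f6|00|ce|64|62|f2|6d|
→ t1 |a9|9f|f6|7b|00|6c|ce|f0|
→ t2 |ce|ce|f0|a9|a9|00|9f|f0|

RES = [0xce, 0xce, 0xf0, 0xa9, 0xa9, 0x00, 0x9f, 0xf0]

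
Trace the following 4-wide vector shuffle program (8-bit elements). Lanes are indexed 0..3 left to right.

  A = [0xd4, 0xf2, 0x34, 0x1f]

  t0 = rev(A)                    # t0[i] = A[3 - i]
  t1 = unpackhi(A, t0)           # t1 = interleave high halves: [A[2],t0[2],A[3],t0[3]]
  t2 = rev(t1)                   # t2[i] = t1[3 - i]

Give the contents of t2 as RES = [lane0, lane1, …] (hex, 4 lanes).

RES = [0xd4, 0x1f, 0xf2, 0x34]

→ t0 |1f|34|f2|d4|
→ t1 |34|f2|1f|d4|
→ t2 |d4|1f|f2|34|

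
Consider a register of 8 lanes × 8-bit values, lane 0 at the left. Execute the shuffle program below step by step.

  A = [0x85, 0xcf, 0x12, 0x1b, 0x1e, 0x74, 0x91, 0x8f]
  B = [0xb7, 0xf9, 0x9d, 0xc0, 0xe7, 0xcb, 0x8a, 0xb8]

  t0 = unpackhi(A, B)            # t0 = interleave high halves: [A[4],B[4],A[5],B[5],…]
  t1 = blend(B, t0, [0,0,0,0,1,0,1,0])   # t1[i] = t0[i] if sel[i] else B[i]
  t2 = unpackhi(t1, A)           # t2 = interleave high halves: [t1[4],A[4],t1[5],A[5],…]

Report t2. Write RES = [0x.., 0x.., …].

RES = [0x91, 0x1e, 0xcb, 0x74, 0x8f, 0x91, 0xb8, 0x8f]

→ t0 |1e|e7|74|cb|91|8a|8f|b8|
→ t1 |b7|f9|9d|c0|91|cb|8f|b8|
→ t2 |91|1e|cb|74|8f|91|b8|8f|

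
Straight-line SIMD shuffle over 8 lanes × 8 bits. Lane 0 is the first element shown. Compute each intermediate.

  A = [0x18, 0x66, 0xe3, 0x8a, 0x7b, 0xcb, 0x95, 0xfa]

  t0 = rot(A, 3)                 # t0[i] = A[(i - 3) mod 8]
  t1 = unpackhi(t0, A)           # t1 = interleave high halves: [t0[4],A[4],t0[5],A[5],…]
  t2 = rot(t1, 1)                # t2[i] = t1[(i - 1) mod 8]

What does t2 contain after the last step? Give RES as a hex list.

t0 = [0xcb, 0x95, 0xfa, 0x18, 0x66, 0xe3, 0x8a, 0x7b]
t1 = [0x66, 0x7b, 0xe3, 0xcb, 0x8a, 0x95, 0x7b, 0xfa]
t2 = [0xfa, 0x66, 0x7b, 0xe3, 0xcb, 0x8a, 0x95, 0x7b]

RES = [ 0xfa  0x66  0x7b  0xe3  0xcb  0x8a  0x95  0x7b ]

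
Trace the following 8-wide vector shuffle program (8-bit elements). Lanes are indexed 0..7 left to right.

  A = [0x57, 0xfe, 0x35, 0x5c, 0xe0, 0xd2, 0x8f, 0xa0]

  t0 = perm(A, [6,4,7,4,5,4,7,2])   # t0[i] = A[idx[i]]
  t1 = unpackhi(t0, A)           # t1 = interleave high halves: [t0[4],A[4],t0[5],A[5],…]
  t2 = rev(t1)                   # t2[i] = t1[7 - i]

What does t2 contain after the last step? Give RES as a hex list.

→ t0 |8f|e0|a0|e0|d2|e0|a0|35|
→ t1 |d2|e0|e0|d2|a0|8f|35|a0|
→ t2 |a0|35|8f|a0|d2|e0|e0|d2|

RES = [0xa0, 0x35, 0x8f, 0xa0, 0xd2, 0xe0, 0xe0, 0xd2]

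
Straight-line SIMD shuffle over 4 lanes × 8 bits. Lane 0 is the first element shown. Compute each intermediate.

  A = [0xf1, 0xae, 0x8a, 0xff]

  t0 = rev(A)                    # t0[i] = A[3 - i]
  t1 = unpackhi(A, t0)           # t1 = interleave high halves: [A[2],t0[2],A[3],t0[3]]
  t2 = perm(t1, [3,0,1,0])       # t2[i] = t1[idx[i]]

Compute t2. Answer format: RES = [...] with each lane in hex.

RES = [ 0xf1  0x8a  0xae  0x8a ]

t0 = [0xff, 0x8a, 0xae, 0xf1]
t1 = [0x8a, 0xae, 0xff, 0xf1]
t2 = [0xf1, 0x8a, 0xae, 0x8a]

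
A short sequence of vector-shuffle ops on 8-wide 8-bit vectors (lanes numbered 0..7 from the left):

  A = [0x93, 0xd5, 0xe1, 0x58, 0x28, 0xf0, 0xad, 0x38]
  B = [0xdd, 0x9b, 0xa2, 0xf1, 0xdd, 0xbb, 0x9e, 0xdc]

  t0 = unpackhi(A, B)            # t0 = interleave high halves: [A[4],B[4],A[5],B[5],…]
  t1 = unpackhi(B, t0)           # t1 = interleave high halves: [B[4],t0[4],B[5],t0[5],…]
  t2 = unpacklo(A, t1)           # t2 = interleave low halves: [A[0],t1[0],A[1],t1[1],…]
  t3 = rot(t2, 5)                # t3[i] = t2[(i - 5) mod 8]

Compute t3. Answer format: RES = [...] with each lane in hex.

RES = [ 0xad  0xe1  0xbb  0x58  0x9e  0x93  0xdd  0xd5 ]

t0 = [0x28, 0xdd, 0xf0, 0xbb, 0xad, 0x9e, 0x38, 0xdc]
t1 = [0xdd, 0xad, 0xbb, 0x9e, 0x9e, 0x38, 0xdc, 0xdc]
t2 = [0x93, 0xdd, 0xd5, 0xad, 0xe1, 0xbb, 0x58, 0x9e]
t3 = [0xad, 0xe1, 0xbb, 0x58, 0x9e, 0x93, 0xdd, 0xd5]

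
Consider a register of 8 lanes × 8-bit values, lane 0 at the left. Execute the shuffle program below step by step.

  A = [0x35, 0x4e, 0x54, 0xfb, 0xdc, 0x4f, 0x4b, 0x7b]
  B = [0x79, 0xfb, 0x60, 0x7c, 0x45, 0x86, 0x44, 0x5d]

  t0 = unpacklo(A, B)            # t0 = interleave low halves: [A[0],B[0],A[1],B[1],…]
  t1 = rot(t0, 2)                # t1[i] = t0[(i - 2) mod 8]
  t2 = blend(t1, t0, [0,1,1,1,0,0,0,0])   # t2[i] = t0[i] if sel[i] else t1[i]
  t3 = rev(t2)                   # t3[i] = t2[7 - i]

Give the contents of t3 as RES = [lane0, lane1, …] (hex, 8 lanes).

  t0: 35 79 4e fb 54 60 fb 7c
  t1: fb 7c 35 79 4e fb 54 60
  t2: fb 79 4e fb 4e fb 54 60
  t3: 60 54 fb 4e fb 4e 79 fb

RES = [0x60, 0x54, 0xfb, 0x4e, 0xfb, 0x4e, 0x79, 0xfb]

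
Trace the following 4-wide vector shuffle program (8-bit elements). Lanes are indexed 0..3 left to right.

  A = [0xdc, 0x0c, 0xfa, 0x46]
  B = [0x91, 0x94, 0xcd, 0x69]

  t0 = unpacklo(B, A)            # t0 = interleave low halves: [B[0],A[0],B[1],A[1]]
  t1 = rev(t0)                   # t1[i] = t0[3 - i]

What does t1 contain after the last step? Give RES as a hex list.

RES = [0x0c, 0x94, 0xdc, 0x91]

t0 = [0x91, 0xdc, 0x94, 0x0c]
t1 = [0x0c, 0x94, 0xdc, 0x91]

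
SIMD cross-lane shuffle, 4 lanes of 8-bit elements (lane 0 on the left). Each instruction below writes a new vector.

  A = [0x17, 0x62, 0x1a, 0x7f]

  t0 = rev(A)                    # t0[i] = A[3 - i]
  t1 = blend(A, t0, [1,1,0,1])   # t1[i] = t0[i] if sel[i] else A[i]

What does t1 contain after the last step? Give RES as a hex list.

  t0: 7f 1a 62 17
  t1: 7f 1a 1a 17

RES = [0x7f, 0x1a, 0x1a, 0x17]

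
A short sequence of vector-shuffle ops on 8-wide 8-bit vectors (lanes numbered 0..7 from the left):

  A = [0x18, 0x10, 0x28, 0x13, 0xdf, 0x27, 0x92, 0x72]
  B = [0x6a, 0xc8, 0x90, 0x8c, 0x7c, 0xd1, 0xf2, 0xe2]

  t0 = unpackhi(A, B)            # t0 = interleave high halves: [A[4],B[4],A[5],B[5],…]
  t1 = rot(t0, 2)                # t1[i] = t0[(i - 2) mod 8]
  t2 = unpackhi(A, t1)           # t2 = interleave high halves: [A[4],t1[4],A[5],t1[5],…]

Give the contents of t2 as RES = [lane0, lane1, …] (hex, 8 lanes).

t0 = [0xdf, 0x7c, 0x27, 0xd1, 0x92, 0xf2, 0x72, 0xe2]
t1 = [0x72, 0xe2, 0xdf, 0x7c, 0x27, 0xd1, 0x92, 0xf2]
t2 = [0xdf, 0x27, 0x27, 0xd1, 0x92, 0x92, 0x72, 0xf2]

RES = [ 0xdf  0x27  0x27  0xd1  0x92  0x92  0x72  0xf2 ]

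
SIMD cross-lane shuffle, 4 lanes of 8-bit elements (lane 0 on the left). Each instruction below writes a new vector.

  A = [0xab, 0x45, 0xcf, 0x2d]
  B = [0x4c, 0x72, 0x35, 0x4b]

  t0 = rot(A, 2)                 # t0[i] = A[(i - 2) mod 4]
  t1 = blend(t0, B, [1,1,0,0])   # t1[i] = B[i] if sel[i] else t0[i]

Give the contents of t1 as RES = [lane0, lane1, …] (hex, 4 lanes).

t0 = [0xcf, 0x2d, 0xab, 0x45]
t1 = [0x4c, 0x72, 0xab, 0x45]

RES = [ 0x4c  0x72  0xab  0x45 ]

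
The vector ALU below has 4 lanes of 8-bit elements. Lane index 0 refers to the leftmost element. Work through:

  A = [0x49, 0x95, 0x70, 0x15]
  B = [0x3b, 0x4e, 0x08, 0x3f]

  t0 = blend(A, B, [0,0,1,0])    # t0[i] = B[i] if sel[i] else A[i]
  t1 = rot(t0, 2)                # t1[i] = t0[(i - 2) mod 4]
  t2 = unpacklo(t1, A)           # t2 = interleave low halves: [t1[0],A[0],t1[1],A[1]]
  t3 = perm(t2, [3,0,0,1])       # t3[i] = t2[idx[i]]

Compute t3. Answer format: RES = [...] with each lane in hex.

RES = [0x95, 0x08, 0x08, 0x49]

→ t0 |49|95|08|15|
→ t1 |08|15|49|95|
→ t2 |08|49|15|95|
→ t3 |95|08|08|49|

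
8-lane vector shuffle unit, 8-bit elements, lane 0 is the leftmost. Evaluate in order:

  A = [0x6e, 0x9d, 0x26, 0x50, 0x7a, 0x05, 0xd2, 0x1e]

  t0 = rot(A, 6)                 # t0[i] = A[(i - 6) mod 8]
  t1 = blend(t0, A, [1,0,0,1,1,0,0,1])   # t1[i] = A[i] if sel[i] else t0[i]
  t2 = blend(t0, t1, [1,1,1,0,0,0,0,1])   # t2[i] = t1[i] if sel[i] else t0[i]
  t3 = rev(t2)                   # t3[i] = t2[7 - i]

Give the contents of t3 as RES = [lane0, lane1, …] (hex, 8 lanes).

t0 = [0x26, 0x50, 0x7a, 0x05, 0xd2, 0x1e, 0x6e, 0x9d]
t1 = [0x6e, 0x50, 0x7a, 0x50, 0x7a, 0x1e, 0x6e, 0x1e]
t2 = [0x6e, 0x50, 0x7a, 0x05, 0xd2, 0x1e, 0x6e, 0x1e]
t3 = [0x1e, 0x6e, 0x1e, 0xd2, 0x05, 0x7a, 0x50, 0x6e]

RES = [ 0x1e  0x6e  0x1e  0xd2  0x05  0x7a  0x50  0x6e ]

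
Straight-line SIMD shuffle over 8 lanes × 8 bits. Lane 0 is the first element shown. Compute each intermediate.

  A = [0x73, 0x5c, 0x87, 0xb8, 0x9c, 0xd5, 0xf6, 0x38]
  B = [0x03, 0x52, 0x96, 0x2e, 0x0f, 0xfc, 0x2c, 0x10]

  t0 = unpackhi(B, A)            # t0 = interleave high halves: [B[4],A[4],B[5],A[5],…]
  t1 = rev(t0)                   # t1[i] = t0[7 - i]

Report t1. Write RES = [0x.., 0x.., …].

RES = [ 0x38  0x10  0xf6  0x2c  0xd5  0xfc  0x9c  0x0f ]

→ t0 |0f|9c|fc|d5|2c|f6|10|38|
→ t1 |38|10|f6|2c|d5|fc|9c|0f|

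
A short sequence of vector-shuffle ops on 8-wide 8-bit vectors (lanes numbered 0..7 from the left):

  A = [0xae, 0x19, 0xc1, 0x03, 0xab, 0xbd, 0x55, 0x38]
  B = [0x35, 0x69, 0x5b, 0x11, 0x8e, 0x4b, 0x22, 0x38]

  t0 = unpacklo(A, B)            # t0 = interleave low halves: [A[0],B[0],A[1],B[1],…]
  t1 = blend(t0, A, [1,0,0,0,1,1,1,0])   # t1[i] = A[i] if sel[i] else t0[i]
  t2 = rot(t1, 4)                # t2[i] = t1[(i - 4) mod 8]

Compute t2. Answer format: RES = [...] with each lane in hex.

RES = [ 0xab  0xbd  0x55  0x11  0xae  0x35  0x19  0x69 ]

  t0: ae 35 19 69 c1 5b 03 11
  t1: ae 35 19 69 ab bd 55 11
  t2: ab bd 55 11 ae 35 19 69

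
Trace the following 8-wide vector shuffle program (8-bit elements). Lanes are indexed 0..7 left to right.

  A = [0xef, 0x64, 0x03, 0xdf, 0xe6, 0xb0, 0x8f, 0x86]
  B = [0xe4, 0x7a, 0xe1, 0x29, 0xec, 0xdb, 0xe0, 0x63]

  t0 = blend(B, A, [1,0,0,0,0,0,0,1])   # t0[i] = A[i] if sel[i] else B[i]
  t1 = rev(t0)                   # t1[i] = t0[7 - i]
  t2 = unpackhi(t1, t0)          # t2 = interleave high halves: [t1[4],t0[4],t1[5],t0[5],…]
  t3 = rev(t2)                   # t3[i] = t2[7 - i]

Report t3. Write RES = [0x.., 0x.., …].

RES = [0x86, 0xef, 0xe0, 0x7a, 0xdb, 0xe1, 0xec, 0x29]

  t0: ef 7a e1 29 ec db e0 86
  t1: 86 e0 db ec 29 e1 7a ef
  t2: 29 ec e1 db 7a e0 ef 86
  t3: 86 ef e0 7a db e1 ec 29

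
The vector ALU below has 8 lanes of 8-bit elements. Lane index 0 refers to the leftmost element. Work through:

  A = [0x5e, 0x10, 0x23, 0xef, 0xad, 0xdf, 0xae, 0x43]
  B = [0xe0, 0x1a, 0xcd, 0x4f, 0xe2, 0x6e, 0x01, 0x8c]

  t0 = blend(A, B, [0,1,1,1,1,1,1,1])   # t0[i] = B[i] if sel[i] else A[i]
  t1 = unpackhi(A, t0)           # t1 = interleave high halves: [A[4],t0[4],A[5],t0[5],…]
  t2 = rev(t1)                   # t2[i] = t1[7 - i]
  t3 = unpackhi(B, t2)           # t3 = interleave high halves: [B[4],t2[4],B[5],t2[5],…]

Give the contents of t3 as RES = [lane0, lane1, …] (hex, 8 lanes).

RES = [ 0xe2  0x6e  0x6e  0xdf  0x01  0xe2  0x8c  0xad ]

  t0: 5e 1a cd 4f e2 6e 01 8c
  t1: ad e2 df 6e ae 01 43 8c
  t2: 8c 43 01 ae 6e df e2 ad
  t3: e2 6e 6e df 01 e2 8c ad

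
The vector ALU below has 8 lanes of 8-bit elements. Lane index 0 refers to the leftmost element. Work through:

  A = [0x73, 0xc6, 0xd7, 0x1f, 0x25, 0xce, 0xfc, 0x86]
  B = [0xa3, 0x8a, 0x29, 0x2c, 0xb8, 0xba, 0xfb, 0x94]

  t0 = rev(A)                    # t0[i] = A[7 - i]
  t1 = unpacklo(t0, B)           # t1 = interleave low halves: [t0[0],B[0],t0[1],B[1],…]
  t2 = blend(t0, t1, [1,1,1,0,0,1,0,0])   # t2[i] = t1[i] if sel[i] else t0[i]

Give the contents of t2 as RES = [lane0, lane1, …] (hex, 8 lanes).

→ t0 |86|fc|ce|25|1f|d7|c6|73|
→ t1 |86|a3|fc|8a|ce|29|25|2c|
→ t2 |86|a3|fc|25|1f|29|c6|73|

RES = [0x86, 0xa3, 0xfc, 0x25, 0x1f, 0x29, 0xc6, 0x73]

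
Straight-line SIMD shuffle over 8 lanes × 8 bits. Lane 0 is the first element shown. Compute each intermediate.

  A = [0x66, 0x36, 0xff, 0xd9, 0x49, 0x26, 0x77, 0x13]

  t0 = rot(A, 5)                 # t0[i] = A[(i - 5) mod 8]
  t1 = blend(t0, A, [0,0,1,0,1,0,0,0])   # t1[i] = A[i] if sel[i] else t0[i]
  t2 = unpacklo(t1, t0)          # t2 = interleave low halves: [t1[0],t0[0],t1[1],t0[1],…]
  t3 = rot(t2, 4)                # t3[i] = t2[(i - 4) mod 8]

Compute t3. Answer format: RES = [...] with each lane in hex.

RES = [0xff, 0x26, 0x77, 0x77, 0xd9, 0xd9, 0x49, 0x49]

t0 = [0xd9, 0x49, 0x26, 0x77, 0x13, 0x66, 0x36, 0xff]
t1 = [0xd9, 0x49, 0xff, 0x77, 0x49, 0x66, 0x36, 0xff]
t2 = [0xd9, 0xd9, 0x49, 0x49, 0xff, 0x26, 0x77, 0x77]
t3 = [0xff, 0x26, 0x77, 0x77, 0xd9, 0xd9, 0x49, 0x49]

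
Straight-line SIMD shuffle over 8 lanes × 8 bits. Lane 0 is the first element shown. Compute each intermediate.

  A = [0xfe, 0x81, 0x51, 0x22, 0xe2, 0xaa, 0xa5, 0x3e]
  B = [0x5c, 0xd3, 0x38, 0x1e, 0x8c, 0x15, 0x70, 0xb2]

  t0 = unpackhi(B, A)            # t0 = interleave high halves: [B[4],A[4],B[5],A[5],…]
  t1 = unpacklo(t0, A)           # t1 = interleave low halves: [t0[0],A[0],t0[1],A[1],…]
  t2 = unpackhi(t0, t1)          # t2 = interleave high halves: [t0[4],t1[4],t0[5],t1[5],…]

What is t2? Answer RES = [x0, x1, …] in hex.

→ t0 |8c|e2|15|aa|70|a5|b2|3e|
→ t1 |8c|fe|e2|81|15|51|aa|22|
→ t2 |70|15|a5|51|b2|aa|3e|22|

RES = [0x70, 0x15, 0xa5, 0x51, 0xb2, 0xaa, 0x3e, 0x22]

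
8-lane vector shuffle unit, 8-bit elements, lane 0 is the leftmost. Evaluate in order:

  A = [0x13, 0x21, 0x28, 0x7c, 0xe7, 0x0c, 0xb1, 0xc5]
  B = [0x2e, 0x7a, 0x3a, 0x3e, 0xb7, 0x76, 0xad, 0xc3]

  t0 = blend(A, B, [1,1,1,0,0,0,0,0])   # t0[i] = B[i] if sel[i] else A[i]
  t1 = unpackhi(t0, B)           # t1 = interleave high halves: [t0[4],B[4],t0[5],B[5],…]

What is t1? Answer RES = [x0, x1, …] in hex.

t0 = [0x2e, 0x7a, 0x3a, 0x7c, 0xe7, 0x0c, 0xb1, 0xc5]
t1 = [0xe7, 0xb7, 0x0c, 0x76, 0xb1, 0xad, 0xc5, 0xc3]

RES = [0xe7, 0xb7, 0x0c, 0x76, 0xb1, 0xad, 0xc5, 0xc3]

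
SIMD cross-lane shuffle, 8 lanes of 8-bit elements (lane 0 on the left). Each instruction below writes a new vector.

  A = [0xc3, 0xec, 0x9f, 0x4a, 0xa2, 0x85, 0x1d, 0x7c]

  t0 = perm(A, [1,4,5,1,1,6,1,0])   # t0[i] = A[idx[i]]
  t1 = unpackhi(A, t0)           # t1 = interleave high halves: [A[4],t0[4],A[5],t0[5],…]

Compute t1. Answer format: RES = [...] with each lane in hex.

RES = [ 0xa2  0xec  0x85  0x1d  0x1d  0xec  0x7c  0xc3 ]

→ t0 |ec|a2|85|ec|ec|1d|ec|c3|
→ t1 |a2|ec|85|1d|1d|ec|7c|c3|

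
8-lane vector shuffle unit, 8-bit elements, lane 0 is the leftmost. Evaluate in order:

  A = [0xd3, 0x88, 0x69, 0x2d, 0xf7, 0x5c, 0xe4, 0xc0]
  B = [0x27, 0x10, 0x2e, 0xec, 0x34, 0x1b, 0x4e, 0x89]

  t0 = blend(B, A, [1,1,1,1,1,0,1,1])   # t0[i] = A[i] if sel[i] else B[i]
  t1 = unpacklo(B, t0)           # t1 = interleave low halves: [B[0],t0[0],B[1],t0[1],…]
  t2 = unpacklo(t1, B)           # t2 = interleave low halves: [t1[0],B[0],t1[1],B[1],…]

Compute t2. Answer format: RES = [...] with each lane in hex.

  t0: d3 88 69 2d f7 1b e4 c0
  t1: 27 d3 10 88 2e 69 ec 2d
  t2: 27 27 d3 10 10 2e 88 ec

RES = [ 0x27  0x27  0xd3  0x10  0x10  0x2e  0x88  0xec ]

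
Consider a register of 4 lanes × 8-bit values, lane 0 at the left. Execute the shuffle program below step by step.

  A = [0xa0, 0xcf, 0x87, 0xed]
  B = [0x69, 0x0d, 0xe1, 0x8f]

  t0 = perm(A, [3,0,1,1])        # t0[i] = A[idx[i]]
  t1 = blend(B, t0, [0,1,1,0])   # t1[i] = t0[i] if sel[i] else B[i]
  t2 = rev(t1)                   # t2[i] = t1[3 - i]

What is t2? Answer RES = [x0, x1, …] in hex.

t0 = [0xed, 0xa0, 0xcf, 0xcf]
t1 = [0x69, 0xa0, 0xcf, 0x8f]
t2 = [0x8f, 0xcf, 0xa0, 0x69]

RES = [0x8f, 0xcf, 0xa0, 0x69]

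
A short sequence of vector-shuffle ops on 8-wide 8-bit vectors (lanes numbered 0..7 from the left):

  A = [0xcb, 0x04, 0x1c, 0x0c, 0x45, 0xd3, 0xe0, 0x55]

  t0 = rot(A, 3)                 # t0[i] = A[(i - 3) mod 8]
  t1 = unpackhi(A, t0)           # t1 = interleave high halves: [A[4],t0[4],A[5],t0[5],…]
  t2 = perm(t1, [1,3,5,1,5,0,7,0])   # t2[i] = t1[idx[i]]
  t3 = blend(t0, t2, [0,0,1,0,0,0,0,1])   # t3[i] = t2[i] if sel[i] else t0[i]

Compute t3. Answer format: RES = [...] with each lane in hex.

RES = [ 0xd3  0xe0  0x0c  0xcb  0x04  0x1c  0x0c  0x45 ]

→ t0 |d3|e0|55|cb|04|1c|0c|45|
→ t1 |45|04|d3|1c|e0|0c|55|45|
→ t2 |04|1c|0c|04|0c|45|45|45|
→ t3 |d3|e0|0c|cb|04|1c|0c|45|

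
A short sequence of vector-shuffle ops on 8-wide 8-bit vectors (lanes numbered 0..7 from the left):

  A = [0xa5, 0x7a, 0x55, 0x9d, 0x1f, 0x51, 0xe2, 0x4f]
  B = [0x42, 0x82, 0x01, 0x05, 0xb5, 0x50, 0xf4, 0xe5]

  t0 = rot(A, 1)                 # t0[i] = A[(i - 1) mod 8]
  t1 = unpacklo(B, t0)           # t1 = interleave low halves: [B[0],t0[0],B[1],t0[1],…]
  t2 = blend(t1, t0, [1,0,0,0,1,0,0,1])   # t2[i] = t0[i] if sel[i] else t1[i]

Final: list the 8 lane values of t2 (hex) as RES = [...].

  t0: 4f a5 7a 55 9d 1f 51 e2
  t1: 42 4f 82 a5 01 7a 05 55
  t2: 4f 4f 82 a5 9d 7a 05 e2

RES = [0x4f, 0x4f, 0x82, 0xa5, 0x9d, 0x7a, 0x05, 0xe2]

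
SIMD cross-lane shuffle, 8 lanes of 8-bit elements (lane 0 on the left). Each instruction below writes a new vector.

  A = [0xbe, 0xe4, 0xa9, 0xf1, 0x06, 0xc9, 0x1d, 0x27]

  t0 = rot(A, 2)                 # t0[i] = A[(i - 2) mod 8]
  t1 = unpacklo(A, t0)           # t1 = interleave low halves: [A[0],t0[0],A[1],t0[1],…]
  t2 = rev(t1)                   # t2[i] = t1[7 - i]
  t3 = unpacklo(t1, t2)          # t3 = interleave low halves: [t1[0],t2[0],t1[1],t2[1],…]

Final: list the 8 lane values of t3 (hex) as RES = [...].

t0 = [0x1d, 0x27, 0xbe, 0xe4, 0xa9, 0xf1, 0x06, 0xc9]
t1 = [0xbe, 0x1d, 0xe4, 0x27, 0xa9, 0xbe, 0xf1, 0xe4]
t2 = [0xe4, 0xf1, 0xbe, 0xa9, 0x27, 0xe4, 0x1d, 0xbe]
t3 = [0xbe, 0xe4, 0x1d, 0xf1, 0xe4, 0xbe, 0x27, 0xa9]

RES = [0xbe, 0xe4, 0x1d, 0xf1, 0xe4, 0xbe, 0x27, 0xa9]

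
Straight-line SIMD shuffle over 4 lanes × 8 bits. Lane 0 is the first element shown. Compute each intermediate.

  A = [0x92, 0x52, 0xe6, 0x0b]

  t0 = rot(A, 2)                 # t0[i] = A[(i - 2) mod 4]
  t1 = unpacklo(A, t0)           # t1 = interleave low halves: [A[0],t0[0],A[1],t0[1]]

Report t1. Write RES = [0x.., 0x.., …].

RES = [ 0x92  0xe6  0x52  0x0b ]

t0 = [0xe6, 0x0b, 0x92, 0x52]
t1 = [0x92, 0xe6, 0x52, 0x0b]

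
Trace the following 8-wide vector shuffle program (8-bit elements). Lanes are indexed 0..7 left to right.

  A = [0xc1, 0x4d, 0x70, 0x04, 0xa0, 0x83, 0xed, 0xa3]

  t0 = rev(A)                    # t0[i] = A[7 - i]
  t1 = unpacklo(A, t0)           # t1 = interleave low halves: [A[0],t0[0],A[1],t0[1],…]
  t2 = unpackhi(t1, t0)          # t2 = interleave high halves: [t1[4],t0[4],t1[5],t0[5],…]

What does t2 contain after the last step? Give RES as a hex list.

→ t0 |a3|ed|83|a0|04|70|4d|c1|
→ t1 |c1|a3|4d|ed|70|83|04|a0|
→ t2 |70|04|83|70|04|4d|a0|c1|

RES = [ 0x70  0x04  0x83  0x70  0x04  0x4d  0xa0  0xc1 ]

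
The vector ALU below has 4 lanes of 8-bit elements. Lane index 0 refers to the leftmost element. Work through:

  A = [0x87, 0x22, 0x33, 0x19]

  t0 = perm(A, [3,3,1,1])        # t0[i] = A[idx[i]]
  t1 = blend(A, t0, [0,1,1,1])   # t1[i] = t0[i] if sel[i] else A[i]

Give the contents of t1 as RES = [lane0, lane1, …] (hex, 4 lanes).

t0 = [0x19, 0x19, 0x22, 0x22]
t1 = [0x87, 0x19, 0x22, 0x22]

RES = [0x87, 0x19, 0x22, 0x22]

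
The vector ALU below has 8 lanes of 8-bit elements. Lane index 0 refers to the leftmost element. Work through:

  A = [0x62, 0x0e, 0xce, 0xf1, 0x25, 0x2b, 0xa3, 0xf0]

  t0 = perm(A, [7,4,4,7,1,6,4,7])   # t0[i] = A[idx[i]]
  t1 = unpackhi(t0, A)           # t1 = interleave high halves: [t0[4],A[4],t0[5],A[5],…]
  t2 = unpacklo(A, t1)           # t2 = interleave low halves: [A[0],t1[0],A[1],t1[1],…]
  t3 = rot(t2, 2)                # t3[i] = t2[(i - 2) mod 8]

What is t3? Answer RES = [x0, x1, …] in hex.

→ t0 |f0|25|25|f0|0e|a3|25|f0|
→ t1 |0e|25|a3|2b|25|a3|f0|f0|
→ t2 |62|0e|0e|25|ce|a3|f1|2b|
→ t3 |f1|2b|62|0e|0e|25|ce|a3|

RES = [ 0xf1  0x2b  0x62  0x0e  0x0e  0x25  0xce  0xa3 ]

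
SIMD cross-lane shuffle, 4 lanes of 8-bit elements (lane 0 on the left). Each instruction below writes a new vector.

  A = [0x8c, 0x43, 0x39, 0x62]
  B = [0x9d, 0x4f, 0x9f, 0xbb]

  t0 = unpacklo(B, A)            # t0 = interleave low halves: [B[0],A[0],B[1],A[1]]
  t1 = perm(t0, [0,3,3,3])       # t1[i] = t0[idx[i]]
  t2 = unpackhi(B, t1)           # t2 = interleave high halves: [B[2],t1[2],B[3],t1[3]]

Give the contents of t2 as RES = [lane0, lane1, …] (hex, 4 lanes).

RES = [0x9f, 0x43, 0xbb, 0x43]

→ t0 |9d|8c|4f|43|
→ t1 |9d|43|43|43|
→ t2 |9f|43|bb|43|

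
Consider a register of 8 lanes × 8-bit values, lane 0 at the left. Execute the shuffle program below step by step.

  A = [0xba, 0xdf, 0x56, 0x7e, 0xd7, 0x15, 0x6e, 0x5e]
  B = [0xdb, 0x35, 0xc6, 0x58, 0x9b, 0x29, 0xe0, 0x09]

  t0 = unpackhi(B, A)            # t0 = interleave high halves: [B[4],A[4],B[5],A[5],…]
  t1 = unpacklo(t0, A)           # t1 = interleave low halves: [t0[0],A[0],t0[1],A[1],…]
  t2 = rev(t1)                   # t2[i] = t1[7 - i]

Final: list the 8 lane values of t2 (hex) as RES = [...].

  t0: 9b d7 29 15 e0 6e 09 5e
  t1: 9b ba d7 df 29 56 15 7e
  t2: 7e 15 56 29 df d7 ba 9b

RES = [ 0x7e  0x15  0x56  0x29  0xdf  0xd7  0xba  0x9b ]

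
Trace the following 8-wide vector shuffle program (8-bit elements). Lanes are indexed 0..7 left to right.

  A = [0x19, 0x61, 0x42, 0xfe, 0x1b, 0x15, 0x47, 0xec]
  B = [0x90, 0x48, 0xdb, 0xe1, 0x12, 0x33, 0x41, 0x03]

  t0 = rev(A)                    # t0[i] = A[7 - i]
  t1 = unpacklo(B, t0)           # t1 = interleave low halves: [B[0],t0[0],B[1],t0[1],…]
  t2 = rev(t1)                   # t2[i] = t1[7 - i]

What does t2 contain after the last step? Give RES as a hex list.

RES = [ 0x1b  0xe1  0x15  0xdb  0x47  0x48  0xec  0x90 ]

→ t0 |ec|47|15|1b|fe|42|61|19|
→ t1 |90|ec|48|47|db|15|e1|1b|
→ t2 |1b|e1|15|db|47|48|ec|90|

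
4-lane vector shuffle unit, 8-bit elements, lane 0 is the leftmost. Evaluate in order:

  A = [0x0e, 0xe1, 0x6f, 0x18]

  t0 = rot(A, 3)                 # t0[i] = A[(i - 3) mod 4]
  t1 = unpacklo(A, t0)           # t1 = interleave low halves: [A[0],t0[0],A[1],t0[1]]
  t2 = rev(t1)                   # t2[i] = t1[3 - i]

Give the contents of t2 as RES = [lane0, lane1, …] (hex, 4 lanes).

  t0: e1 6f 18 0e
  t1: 0e e1 e1 6f
  t2: 6f e1 e1 0e

RES = [ 0x6f  0xe1  0xe1  0x0e ]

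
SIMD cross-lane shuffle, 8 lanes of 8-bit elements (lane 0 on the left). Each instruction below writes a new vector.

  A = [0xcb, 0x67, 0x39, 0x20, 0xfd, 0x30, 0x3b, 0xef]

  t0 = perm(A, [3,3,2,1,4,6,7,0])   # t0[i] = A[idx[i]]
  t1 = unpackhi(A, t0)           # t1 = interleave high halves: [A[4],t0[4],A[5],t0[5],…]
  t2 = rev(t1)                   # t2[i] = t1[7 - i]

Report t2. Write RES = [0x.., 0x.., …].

RES = [0xcb, 0xef, 0xef, 0x3b, 0x3b, 0x30, 0xfd, 0xfd]

→ t0 |20|20|39|67|fd|3b|ef|cb|
→ t1 |fd|fd|30|3b|3b|ef|ef|cb|
→ t2 |cb|ef|ef|3b|3b|30|fd|fd|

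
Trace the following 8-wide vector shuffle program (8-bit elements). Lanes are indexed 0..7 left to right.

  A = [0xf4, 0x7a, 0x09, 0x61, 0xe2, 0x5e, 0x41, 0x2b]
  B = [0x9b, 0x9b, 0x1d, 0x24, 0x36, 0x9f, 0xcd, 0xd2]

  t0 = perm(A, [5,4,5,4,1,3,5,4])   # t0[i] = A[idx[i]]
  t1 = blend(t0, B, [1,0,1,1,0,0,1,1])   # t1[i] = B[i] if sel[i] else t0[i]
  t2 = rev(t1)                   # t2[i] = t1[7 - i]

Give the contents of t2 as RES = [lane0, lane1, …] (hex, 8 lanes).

  t0: 5e e2 5e e2 7a 61 5e e2
  t1: 9b e2 1d 24 7a 61 cd d2
  t2: d2 cd 61 7a 24 1d e2 9b

RES = [0xd2, 0xcd, 0x61, 0x7a, 0x24, 0x1d, 0xe2, 0x9b]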